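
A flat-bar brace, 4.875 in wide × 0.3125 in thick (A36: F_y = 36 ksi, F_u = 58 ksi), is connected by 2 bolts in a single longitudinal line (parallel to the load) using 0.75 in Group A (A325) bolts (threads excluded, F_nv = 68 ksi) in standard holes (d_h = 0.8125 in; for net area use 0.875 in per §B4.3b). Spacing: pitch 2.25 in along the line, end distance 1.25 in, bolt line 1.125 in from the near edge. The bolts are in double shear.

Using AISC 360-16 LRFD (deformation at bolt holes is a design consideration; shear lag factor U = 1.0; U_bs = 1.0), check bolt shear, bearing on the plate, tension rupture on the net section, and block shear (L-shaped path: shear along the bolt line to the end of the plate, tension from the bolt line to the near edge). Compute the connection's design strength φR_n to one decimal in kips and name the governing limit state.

Bolt shear: A_b = π(0.75)²/4 = 0.44179 in². φR_n = 0.75 × 68 × 0.44179 × 2 × 2 = 90.1 kips.
Bearing (0.3125 in plate, F_u = 58 ksi): end bolts L_c = 1.25 − 0.8125/2 = 0.84375, R_n = min(1.2×0.84375×0.3125×58, 2.4×0.75×0.3125×58) = 18.352 kips/bolt; interior L_c = 2.25 − 0.8125 = 1.4375, R_n = 31.266 kips/bolt. φR_n = 0.75 × (1×18.352 + 1×31.266) = 37.2 kips.
Tension rupture (net): A_n = (4.875 − 1×0.875)×0.3125 = 1.25 in² (U = 1.0, A_e = A_n). φR_n = 0.75 × 58 × 1.25 = 54.4 kips.
Block shear: shear path 1×[1.25+1×2.25] = 1×3.5 in, A_gv = 1.0938, A_nv = 1×(3.5 − 1.5×0.875)×0.3125 = 0.68359 in²; tension to near edge: (1.125 − 0.5×0.875)×0.3125 = 0.21484 in². R_n = min(0.6×58×0.68359, 0.6×36×1.0938) + 1.0×58×0.21484 = min(23.789, 23.626) + 12.461 = 36.087 kips. φR_n = 0.75 × 36.087 = 27.1 kips.
Governing: min(90.1, 37.2, 54.4, 27.1) = 27.1 kips → block shear.

27.1 kips (block shear governs)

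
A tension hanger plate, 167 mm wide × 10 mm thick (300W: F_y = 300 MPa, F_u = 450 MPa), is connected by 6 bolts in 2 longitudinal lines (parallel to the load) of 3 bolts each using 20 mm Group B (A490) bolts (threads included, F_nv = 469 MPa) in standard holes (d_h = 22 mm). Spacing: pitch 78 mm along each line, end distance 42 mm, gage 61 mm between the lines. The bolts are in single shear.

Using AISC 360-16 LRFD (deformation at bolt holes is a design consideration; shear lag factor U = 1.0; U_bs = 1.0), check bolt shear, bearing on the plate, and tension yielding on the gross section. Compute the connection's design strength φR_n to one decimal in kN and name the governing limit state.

450.9 kN (gross-section yield governs)

Bolt shear: A_b = π(20)²/4 = 314.16 mm². φR_n = 0.75 × 469 × 314.16 × 6 × 1 = 663.0 kN.
Bearing (10 mm plate, F_u = 450 MPa): end bolts L_c = 42 − 22/2 = 31, R_n = min(1.2×31×10×450, 2.4×20×10×450) = 167.4 kN/bolt; interior L_c = 78 − 22 = 56, R_n = 216 kN/bolt. φR_n = 0.75 × (2×167.4 + 4×216) = 899.1 kN.
Tension yield (gross): A_g = 167×10 = 1670 mm². φR_n = 0.90 × 300 × 1670 = 450.9 kN.
Governing: min(663.0, 899.1, 450.9) = 450.9 kN → gross-section yield.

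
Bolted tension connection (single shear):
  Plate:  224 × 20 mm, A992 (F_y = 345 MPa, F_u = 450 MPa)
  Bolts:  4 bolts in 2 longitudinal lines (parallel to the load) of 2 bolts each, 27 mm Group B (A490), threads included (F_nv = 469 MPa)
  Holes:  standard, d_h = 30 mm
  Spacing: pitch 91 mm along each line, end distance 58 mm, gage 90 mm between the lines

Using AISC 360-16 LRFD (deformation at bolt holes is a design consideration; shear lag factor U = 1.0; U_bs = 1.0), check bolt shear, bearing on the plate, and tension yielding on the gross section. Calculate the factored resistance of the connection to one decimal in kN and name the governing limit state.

805.6 kN (bolt shear governs)

Bolt shear: A_b = π(27)²/4 = 572.56 mm². φR_n = 0.75 × 469 × 572.56 × 4 × 1 = 805.6 kN.
Bearing (20 mm plate, F_u = 450 MPa): end bolts L_c = 58 − 30/2 = 43, R_n = min(1.2×43×20×450, 2.4×27×20×450) = 464.4 kN/bolt; interior L_c = 91 − 30 = 61, R_n = 583.2 kN/bolt. φR_n = 0.75 × (2×464.4 + 2×583.2) = 1571.4 kN.
Tension yield (gross): A_g = 224×20 = 4480 mm². φR_n = 0.90 × 345 × 4480 = 1391.0 kN.
Governing: min(805.6, 1571.4, 1391.0) = 805.6 kN → bolt shear.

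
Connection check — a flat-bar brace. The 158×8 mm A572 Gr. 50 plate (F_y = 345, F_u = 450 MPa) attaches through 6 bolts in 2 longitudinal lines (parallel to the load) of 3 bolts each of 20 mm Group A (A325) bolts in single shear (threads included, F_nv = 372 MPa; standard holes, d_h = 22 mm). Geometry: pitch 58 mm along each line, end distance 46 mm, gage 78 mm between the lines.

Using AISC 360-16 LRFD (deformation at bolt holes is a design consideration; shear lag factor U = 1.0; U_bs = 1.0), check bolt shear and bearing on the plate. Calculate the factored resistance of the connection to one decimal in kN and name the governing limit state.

525.9 kN (bolt shear governs)

Bolt shear: A_b = π(20)²/4 = 314.16 mm². φR_n = 0.75 × 372 × 314.16 × 6 × 1 = 525.9 kN.
Bearing (8 mm plate, F_u = 450 MPa): end bolts L_c = 46 − 22/2 = 35, R_n = min(1.2×35×8×450, 2.4×20×8×450) = 151.2 kN/bolt; interior L_c = 58 − 22 = 36, R_n = 155.52 kN/bolt. φR_n = 0.75 × (2×151.2 + 4×155.52) = 693.4 kN.
Governing: min(525.9, 693.4) = 525.9 kN → bolt shear.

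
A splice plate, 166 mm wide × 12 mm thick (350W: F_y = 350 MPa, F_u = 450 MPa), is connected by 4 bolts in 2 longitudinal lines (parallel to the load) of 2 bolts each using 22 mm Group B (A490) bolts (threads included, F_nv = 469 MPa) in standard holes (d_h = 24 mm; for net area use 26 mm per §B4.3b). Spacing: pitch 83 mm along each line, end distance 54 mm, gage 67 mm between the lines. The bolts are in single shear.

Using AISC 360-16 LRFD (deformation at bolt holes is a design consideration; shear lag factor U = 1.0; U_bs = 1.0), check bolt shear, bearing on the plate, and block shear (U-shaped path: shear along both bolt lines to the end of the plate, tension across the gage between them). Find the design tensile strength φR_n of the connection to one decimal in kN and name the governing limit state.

Bolt shear: A_b = π(22)²/4 = 380.13 mm². φR_n = 0.75 × 469 × 380.13 × 4 × 1 = 534.8 kN.
Bearing (12 mm plate, F_u = 450 MPa): end bolts L_c = 54 − 24/2 = 42, R_n = min(1.2×42×12×450, 2.4×22×12×450) = 272.16 kN/bolt; interior L_c = 83 − 24 = 59, R_n = 285.12 kN/bolt. φR_n = 0.75 × (2×272.16 + 2×285.12) = 835.9 kN.
Block shear: shear path 2×[54+1×83] = 2×137 mm, A_gv = 3288, A_nv = 2×(137 − 1.5×26)×12 = 2352 mm²; tension across gage: (67 − 1×26)×12 = 492 mm². R_n = min(0.6×450×2352, 0.6×350×3288) + 1.0×450×492 = min(635.04, 690.48) + 221.4 = 856.44 kN. φR_n = 0.75 × 856.44 = 642.3 kN.
Governing: min(534.8, 835.9, 642.3) = 534.8 kN → bolt shear.

534.8 kN (bolt shear governs)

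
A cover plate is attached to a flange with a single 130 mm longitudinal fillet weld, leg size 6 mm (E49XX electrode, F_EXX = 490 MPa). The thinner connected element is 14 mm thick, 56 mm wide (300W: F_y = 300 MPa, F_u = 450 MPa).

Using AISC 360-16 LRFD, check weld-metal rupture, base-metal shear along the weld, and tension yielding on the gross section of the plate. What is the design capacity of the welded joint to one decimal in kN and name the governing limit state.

121.6 kN (weld metal governs)

Weld metal: throat = 0.707×6 = 4.242 mm, L = 130 mm. φR_n = 0.75 × 0.6 × 490 × 4.242 × 130 = 121.6 kN.
Base metal shear (14 mm plate): yield φR_n = 1.0×0.6×300×14×130 = 327.6 kN; rupture φR_n = 0.75×0.6×450×14×130 = 368.6 kN; take 327.6 kN (yield).
Tension yield (gross): A_g = 56×14 = 784 mm². φR_n = 0.90 × 300 × 784 = 211.7 kN.
Governing: min(121.6, 327.6, 211.7) = 121.6 kN → weld metal.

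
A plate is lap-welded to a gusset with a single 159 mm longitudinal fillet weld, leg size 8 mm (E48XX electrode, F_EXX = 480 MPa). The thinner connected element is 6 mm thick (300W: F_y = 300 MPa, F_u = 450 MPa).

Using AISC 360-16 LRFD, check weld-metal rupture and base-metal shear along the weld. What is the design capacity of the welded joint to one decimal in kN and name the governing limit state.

Weld metal: throat = 0.707×8 = 5.656 mm, L = 159 mm. φR_n = 0.75 × 0.6 × 480 × 5.656 × 159 = 194.2 kN.
Base metal shear (6 mm plate): yield φR_n = 1.0×0.6×300×6×159 = 171.7 kN; rupture φR_n = 0.75×0.6×450×6×159 = 193.2 kN; take 171.7 kN (yield).
Governing: min(194.2, 171.7) = 171.7 kN → base-metal shear.

171.7 kN (base-metal shear governs)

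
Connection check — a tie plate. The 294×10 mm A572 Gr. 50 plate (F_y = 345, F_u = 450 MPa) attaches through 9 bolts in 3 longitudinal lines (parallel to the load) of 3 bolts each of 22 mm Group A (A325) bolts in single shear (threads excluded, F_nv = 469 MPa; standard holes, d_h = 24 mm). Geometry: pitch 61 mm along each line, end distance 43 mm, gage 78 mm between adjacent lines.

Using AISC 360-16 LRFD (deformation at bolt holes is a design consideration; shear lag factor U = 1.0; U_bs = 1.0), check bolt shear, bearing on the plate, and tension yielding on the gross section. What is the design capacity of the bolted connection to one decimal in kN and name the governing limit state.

912.9 kN (gross-section yield governs)

Bolt shear: A_b = π(22)²/4 = 380.13 mm². φR_n = 0.75 × 469 × 380.13 × 9 × 1 = 1203.4 kN.
Bearing (10 mm plate, F_u = 450 MPa): end bolts L_c = 43 − 24/2 = 31, R_n = min(1.2×31×10×450, 2.4×22×10×450) = 167.4 kN/bolt; interior L_c = 61 − 24 = 37, R_n = 199.8 kN/bolt. φR_n = 0.75 × (3×167.4 + 6×199.8) = 1275.8 kN.
Tension yield (gross): A_g = 294×10 = 2940 mm². φR_n = 0.90 × 345 × 2940 = 912.9 kN.
Governing: min(1203.4, 1275.8, 912.9) = 912.9 kN → gross-section yield.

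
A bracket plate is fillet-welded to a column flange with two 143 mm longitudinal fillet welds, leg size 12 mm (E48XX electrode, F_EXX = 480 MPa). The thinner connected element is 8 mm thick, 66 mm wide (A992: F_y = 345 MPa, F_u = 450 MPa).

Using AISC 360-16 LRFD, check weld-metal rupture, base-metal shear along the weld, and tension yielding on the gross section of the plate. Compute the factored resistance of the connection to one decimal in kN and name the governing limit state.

Weld metal: throat = 0.707×12 = 8.484 mm, L = 2×143 = 286 mm. φR_n = 0.75 × 0.6 × 480 × 8.484 × 286 = 524.1 kN.
Base metal shear (8 mm plate): yield φR_n = 1.0×0.6×345×8×286 = 473.6 kN; rupture φR_n = 0.75×0.6×450×8×286 = 463.3 kN; take 463.3 kN (rupture).
Tension yield (gross): A_g = 66×8 = 528 mm². φR_n = 0.90 × 345 × 528 = 163.9 kN.
Governing: min(524.1, 463.3, 163.9) = 163.9 kN → gross-section yield.

163.9 kN (gross-section yield governs)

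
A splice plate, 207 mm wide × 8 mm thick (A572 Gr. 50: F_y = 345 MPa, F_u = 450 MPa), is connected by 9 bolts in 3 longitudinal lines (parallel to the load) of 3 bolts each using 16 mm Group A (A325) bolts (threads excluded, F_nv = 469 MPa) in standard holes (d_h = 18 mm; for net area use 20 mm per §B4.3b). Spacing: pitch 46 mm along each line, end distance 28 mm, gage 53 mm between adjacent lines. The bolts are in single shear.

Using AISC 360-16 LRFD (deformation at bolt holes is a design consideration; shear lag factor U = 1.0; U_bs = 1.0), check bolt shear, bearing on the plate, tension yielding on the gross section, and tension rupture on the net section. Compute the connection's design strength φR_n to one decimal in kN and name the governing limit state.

Bolt shear: A_b = π(16)²/4 = 201.06 mm². φR_n = 0.75 × 469 × 201.06 × 9 × 1 = 636.5 kN.
Bearing (8 mm plate, F_u = 450 MPa): end bolts L_c = 28 − 18/2 = 19, R_n = min(1.2×19×8×450, 2.4×16×8×450) = 82.08 kN/bolt; interior L_c = 46 − 18 = 28, R_n = 120.96 kN/bolt. φR_n = 0.75 × (3×82.08 + 6×120.96) = 729.0 kN.
Tension yield (gross): A_g = 207×8 = 1656 mm². φR_n = 0.90 × 345 × 1656 = 514.2 kN.
Tension rupture (net): A_n = (207 − 3×20)×8 = 1176 mm² (U = 1.0, A_e = A_n). φR_n = 0.75 × 450 × 1176 = 396.9 kN.
Governing: min(636.5, 729.0, 514.2, 396.9) = 396.9 kN → net-section rupture.

396.9 kN (net-section rupture governs)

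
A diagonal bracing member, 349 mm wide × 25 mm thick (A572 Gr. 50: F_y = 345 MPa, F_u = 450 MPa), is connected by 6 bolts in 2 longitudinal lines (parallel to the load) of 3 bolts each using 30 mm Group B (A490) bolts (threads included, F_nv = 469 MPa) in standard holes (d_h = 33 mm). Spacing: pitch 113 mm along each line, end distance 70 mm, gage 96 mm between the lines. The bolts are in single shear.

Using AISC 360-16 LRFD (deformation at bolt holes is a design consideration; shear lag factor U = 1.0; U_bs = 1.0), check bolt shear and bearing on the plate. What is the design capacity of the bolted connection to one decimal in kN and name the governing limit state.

1491.8 kN (bolt shear governs)

Bolt shear: A_b = π(30)²/4 = 706.86 mm². φR_n = 0.75 × 469 × 706.86 × 6 × 1 = 1491.8 kN.
Bearing (25 mm plate, F_u = 450 MPa): end bolts L_c = 70 − 33/2 = 53.5, R_n = min(1.2×53.5×25×450, 2.4×30×25×450) = 722.25 kN/bolt; interior L_c = 113 − 33 = 80, R_n = 810 kN/bolt. φR_n = 0.75 × (2×722.25 + 4×810) = 3513.4 kN.
Governing: min(1491.8, 3513.4) = 1491.8 kN → bolt shear.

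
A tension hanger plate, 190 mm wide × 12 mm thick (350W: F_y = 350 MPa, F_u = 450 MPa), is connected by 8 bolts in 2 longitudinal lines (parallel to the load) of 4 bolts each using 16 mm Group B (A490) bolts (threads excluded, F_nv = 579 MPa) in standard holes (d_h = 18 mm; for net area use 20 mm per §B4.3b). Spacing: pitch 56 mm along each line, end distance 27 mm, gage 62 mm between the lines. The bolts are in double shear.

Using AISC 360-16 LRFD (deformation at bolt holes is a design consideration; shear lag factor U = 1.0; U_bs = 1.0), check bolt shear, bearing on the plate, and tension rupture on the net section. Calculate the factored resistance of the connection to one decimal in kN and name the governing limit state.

Bolt shear: A_b = π(16)²/4 = 201.06 mm². φR_n = 0.75 × 579 × 201.06 × 8 × 2 = 1397.0 kN.
Bearing (12 mm plate, F_u = 450 MPa): end bolts L_c = 27 − 18/2 = 18, R_n = min(1.2×18×12×450, 2.4×16×12×450) = 116.64 kN/bolt; interior L_c = 56 − 18 = 38, R_n = 207.36 kN/bolt. φR_n = 0.75 × (2×116.64 + 6×207.36) = 1108.1 kN.
Tension rupture (net): A_n = (190 − 2×20)×12 = 1800 mm² (U = 1.0, A_e = A_n). φR_n = 0.75 × 450 × 1800 = 607.5 kN.
Governing: min(1397.0, 1108.1, 607.5) = 607.5 kN → net-section rupture.

607.5 kN (net-section rupture governs)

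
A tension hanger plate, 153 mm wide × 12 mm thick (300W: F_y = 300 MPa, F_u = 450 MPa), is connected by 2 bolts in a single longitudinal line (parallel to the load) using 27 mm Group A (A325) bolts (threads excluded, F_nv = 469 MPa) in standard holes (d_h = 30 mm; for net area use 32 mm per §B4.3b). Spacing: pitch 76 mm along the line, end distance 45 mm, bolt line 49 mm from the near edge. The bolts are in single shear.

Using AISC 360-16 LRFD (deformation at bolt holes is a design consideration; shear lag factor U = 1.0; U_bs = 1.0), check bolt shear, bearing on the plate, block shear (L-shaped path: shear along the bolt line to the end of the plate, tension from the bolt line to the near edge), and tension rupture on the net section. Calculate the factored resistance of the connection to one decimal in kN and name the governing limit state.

Bolt shear: A_b = π(27)²/4 = 572.56 mm². φR_n = 0.75 × 469 × 572.56 × 2 × 1 = 402.8 kN.
Bearing (12 mm plate, F_u = 450 MPa): end bolts L_c = 45 − 30/2 = 30, R_n = min(1.2×30×12×450, 2.4×27×12×450) = 194.4 kN/bolt; interior L_c = 76 − 30 = 46, R_n = 298.08 kN/bolt. φR_n = 0.75 × (1×194.4 + 1×298.08) = 369.4 kN.
Block shear: shear path 1×[45+1×76] = 1×121 mm, A_gv = 1452, A_nv = 1×(121 − 1.5×32)×12 = 876 mm²; tension to near edge: (49 − 0.5×32)×12 = 396 mm². R_n = min(0.6×450×876, 0.6×300×1452) + 1.0×450×396 = min(236.52, 261.36) + 178.2 = 414.72 kN. φR_n = 0.75 × 414.72 = 311.0 kN.
Tension rupture (net): A_n = (153 − 1×32)×12 = 1452 mm² (U = 1.0, A_e = A_n). φR_n = 0.75 × 450 × 1452 = 490.1 kN.
Governing: min(402.8, 369.4, 311.0, 490.1) = 311.0 kN → block shear.

311.0 kN (block shear governs)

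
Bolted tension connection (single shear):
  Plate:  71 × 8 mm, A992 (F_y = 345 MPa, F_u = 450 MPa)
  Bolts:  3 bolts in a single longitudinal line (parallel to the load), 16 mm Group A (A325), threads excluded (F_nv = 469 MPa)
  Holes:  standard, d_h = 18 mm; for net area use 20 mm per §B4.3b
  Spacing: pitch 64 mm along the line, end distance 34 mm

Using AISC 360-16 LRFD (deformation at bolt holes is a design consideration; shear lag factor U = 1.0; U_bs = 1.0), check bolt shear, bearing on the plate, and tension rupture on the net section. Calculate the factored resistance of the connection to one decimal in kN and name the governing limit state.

Bolt shear: A_b = π(16)²/4 = 201.06 mm². φR_n = 0.75 × 469 × 201.06 × 3 × 1 = 212.2 kN.
Bearing (8 mm plate, F_u = 450 MPa): end bolts L_c = 34 − 18/2 = 25, R_n = min(1.2×25×8×450, 2.4×16×8×450) = 108 kN/bolt; interior L_c = 64 − 18 = 46, R_n = 138.24 kN/bolt. φR_n = 0.75 × (1×108 + 2×138.24) = 288.4 kN.
Tension rupture (net): A_n = (71 − 1×20)×8 = 408 mm² (U = 1.0, A_e = A_n). φR_n = 0.75 × 450 × 408 = 137.7 kN.
Governing: min(212.2, 288.4, 137.7) = 137.7 kN → net-section rupture.

137.7 kN (net-section rupture governs)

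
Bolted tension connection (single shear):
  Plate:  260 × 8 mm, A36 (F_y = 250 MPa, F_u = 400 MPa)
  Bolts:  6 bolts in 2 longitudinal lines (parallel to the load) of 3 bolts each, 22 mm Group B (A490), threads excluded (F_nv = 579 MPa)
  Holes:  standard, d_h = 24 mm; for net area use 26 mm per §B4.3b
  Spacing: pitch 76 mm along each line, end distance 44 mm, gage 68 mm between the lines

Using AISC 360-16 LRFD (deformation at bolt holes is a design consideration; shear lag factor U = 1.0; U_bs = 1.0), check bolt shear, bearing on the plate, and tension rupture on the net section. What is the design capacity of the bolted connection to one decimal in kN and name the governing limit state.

Bolt shear: A_b = π(22)²/4 = 380.13 mm². φR_n = 0.75 × 579 × 380.13 × 6 × 1 = 990.4 kN.
Bearing (8 mm plate, F_u = 400 MPa): end bolts L_c = 44 − 24/2 = 32, R_n = min(1.2×32×8×400, 2.4×22×8×400) = 122.88 kN/bolt; interior L_c = 76 − 24 = 52, R_n = 168.96 kN/bolt. φR_n = 0.75 × (2×122.88 + 4×168.96) = 691.2 kN.
Tension rupture (net): A_n = (260 − 2×26)×8 = 1664 mm² (U = 1.0, A_e = A_n). φR_n = 0.75 × 400 × 1664 = 499.2 kN.
Governing: min(990.4, 691.2, 499.2) = 499.2 kN → net-section rupture.

499.2 kN (net-section rupture governs)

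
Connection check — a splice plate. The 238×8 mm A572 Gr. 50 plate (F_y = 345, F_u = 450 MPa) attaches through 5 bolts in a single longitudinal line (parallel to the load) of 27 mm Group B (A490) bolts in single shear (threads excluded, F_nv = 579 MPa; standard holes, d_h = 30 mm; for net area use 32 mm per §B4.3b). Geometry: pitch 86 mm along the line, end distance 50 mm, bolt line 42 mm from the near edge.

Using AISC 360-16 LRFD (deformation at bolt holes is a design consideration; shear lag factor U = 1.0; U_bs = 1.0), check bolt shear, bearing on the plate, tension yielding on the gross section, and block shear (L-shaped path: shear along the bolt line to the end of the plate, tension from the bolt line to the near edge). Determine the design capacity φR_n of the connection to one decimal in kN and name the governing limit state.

Bolt shear: A_b = π(27)²/4 = 572.56 mm². φR_n = 0.75 × 579 × 572.56 × 5 × 1 = 1243.2 kN.
Bearing (8 mm plate, F_u = 450 MPa): end bolts L_c = 50 − 30/2 = 35, R_n = min(1.2×35×8×450, 2.4×27×8×450) = 151.2 kN/bolt; interior L_c = 86 − 30 = 56, R_n = 233.28 kN/bolt. φR_n = 0.75 × (1×151.2 + 4×233.28) = 813.2 kN.
Tension yield (gross): A_g = 238×8 = 1904 mm². φR_n = 0.90 × 345 × 1904 = 591.2 kN.
Block shear: shear path 1×[50+4×86] = 1×394 mm, A_gv = 3152, A_nv = 1×(394 − 4.5×32)×8 = 2000 mm²; tension to near edge: (42 − 0.5×32)×8 = 208 mm². R_n = min(0.6×450×2000, 0.6×345×3152) + 1.0×450×208 = min(540, 652.46) + 93.6 = 633.6 kN. φR_n = 0.75 × 633.6 = 475.2 kN.
Governing: min(1243.2, 813.2, 591.2, 475.2) = 475.2 kN → block shear.

475.2 kN (block shear governs)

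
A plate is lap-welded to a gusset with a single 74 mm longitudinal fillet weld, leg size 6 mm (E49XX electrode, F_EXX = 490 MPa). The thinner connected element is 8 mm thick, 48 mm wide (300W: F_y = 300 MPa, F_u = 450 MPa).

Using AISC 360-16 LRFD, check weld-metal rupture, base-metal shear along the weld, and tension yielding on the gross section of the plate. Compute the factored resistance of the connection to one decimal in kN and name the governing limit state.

Weld metal: throat = 0.707×6 = 4.242 mm, L = 74 mm. φR_n = 0.75 × 0.6 × 490 × 4.242 × 74 = 69.2 kN.
Base metal shear (8 mm plate): yield φR_n = 1.0×0.6×300×8×74 = 106.6 kN; rupture φR_n = 0.75×0.6×450×8×74 = 119.9 kN; take 106.6 kN (yield).
Tension yield (gross): A_g = 48×8 = 384 mm². φR_n = 0.90 × 300 × 384 = 103.7 kN.
Governing: min(69.2, 106.6, 103.7) = 69.2 kN → weld metal.

69.2 kN (weld metal governs)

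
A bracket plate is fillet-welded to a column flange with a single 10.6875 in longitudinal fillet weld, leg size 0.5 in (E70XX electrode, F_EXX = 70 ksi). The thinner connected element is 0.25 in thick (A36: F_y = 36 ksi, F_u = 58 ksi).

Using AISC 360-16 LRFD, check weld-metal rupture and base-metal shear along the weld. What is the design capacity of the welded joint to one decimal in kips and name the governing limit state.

57.7 kips (base-metal shear governs)

Weld metal: throat = 0.707×0.5 = 0.3535 in, L = 10.6875 in. φR_n = 0.75 × 0.6 × 70 × 0.3535 × 10.6875 = 119.0 kips.
Base metal shear (0.25 in plate): yield φR_n = 1.0×0.6×36×0.25×10.6875 = 57.7 kips; rupture φR_n = 0.75×0.6×58×0.25×10.6875 = 69.7 kips; take 57.7 kips (yield).
Governing: min(119.0, 57.7) = 57.7 kips → base-metal shear.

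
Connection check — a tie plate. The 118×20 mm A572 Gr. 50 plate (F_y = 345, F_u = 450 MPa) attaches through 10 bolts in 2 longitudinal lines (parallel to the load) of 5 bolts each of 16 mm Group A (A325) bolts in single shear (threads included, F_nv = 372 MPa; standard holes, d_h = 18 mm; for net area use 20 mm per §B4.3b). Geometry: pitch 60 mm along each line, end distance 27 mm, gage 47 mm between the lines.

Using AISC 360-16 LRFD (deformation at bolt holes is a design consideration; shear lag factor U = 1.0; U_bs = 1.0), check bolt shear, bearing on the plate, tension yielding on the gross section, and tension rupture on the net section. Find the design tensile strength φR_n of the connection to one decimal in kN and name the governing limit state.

526.5 kN (net-section rupture governs)

Bolt shear: A_b = π(16)²/4 = 201.06 mm². φR_n = 0.75 × 372 × 201.06 × 10 × 1 = 561.0 kN.
Bearing (20 mm plate, F_u = 450 MPa): end bolts L_c = 27 − 18/2 = 18, R_n = min(1.2×18×20×450, 2.4×16×20×450) = 194.4 kN/bolt; interior L_c = 60 − 18 = 42, R_n = 345.6 kN/bolt. φR_n = 0.75 × (2×194.4 + 8×345.6) = 2365.2 kN.
Tension yield (gross): A_g = 118×20 = 2360 mm². φR_n = 0.90 × 345 × 2360 = 732.8 kN.
Tension rupture (net): A_n = (118 − 2×20)×20 = 1560 mm² (U = 1.0, A_e = A_n). φR_n = 0.75 × 450 × 1560 = 526.5 kN.
Governing: min(561.0, 2365.2, 732.8, 526.5) = 526.5 kN → net-section rupture.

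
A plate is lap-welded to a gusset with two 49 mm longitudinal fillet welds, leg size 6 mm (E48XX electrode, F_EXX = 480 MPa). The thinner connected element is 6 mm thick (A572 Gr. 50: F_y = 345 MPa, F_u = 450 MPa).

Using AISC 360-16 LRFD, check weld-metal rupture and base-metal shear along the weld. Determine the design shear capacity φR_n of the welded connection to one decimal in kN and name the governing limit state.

Weld metal: throat = 0.707×6 = 4.242 mm, L = 2×49 = 98 mm. φR_n = 0.75 × 0.6 × 480 × 4.242 × 98 = 89.8 kN.
Base metal shear (6 mm plate): yield φR_n = 1.0×0.6×345×6×98 = 121.7 kN; rupture φR_n = 0.75×0.6×450×6×98 = 119.1 kN; take 119.1 kN (rupture).
Governing: min(89.8, 119.1) = 89.8 kN → weld metal.

89.8 kN (weld metal governs)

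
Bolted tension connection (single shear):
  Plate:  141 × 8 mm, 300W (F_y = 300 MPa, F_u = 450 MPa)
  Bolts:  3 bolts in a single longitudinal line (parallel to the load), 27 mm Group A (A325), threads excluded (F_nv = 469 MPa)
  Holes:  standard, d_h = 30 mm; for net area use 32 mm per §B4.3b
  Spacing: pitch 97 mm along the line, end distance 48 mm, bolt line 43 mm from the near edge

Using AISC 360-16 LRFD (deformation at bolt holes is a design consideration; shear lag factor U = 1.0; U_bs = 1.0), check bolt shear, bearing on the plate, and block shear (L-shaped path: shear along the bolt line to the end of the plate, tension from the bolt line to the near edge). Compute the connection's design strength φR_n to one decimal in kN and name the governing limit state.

Bolt shear: A_b = π(27)²/4 = 572.56 mm². φR_n = 0.75 × 469 × 572.56 × 3 × 1 = 604.2 kN.
Bearing (8 mm plate, F_u = 450 MPa): end bolts L_c = 48 − 30/2 = 33, R_n = min(1.2×33×8×450, 2.4×27×8×450) = 142.56 kN/bolt; interior L_c = 97 − 30 = 67, R_n = 233.28 kN/bolt. φR_n = 0.75 × (1×142.56 + 2×233.28) = 456.8 kN.
Block shear: shear path 1×[48+2×97] = 1×242 mm, A_gv = 1936, A_nv = 1×(242 − 2.5×32)×8 = 1296 mm²; tension to near edge: (43 − 0.5×32)×8 = 216 mm². R_n = min(0.6×450×1296, 0.6×300×1936) + 1.0×450×216 = min(349.92, 348.48) + 97.2 = 445.68 kN. φR_n = 0.75 × 445.68 = 334.3 kN.
Governing: min(604.2, 456.8, 334.3) = 334.3 kN → block shear.

334.3 kN (block shear governs)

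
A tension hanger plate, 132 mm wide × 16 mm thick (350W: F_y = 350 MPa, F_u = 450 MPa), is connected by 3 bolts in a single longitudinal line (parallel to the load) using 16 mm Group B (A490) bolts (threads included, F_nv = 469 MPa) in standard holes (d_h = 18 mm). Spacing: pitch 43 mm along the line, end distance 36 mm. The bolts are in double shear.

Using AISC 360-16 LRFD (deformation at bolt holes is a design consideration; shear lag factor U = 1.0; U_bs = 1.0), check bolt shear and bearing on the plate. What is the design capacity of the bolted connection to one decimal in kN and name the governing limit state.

Bolt shear: A_b = π(16)²/4 = 201.06 mm². φR_n = 0.75 × 469 × 201.06 × 3 × 2 = 424.3 kN.
Bearing (16 mm plate, F_u = 450 MPa): end bolts L_c = 36 − 18/2 = 27, R_n = min(1.2×27×16×450, 2.4×16×16×450) = 233.28 kN/bolt; interior L_c = 43 − 18 = 25, R_n = 216 kN/bolt. φR_n = 0.75 × (1×233.28 + 2×216) = 499.0 kN.
Governing: min(424.3, 499.0) = 424.3 kN → bolt shear.

424.3 kN (bolt shear governs)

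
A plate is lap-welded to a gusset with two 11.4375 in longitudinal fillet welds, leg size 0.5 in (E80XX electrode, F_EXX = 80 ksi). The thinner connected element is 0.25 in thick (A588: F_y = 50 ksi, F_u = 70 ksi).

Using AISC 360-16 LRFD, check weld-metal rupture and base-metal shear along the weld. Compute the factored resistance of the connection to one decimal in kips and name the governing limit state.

171.6 kips (base-metal shear governs)

Weld metal: throat = 0.707×0.5 = 0.3535 in, L = 2×11.4375 = 22.875 in. φR_n = 0.75 × 0.6 × 80 × 0.3535 × 22.875 = 291.1 kips.
Base metal shear (0.25 in plate): yield φR_n = 1.0×0.6×50×0.25×22.875 = 171.6 kips; rupture φR_n = 0.75×0.6×70×0.25×22.875 = 180.1 kips; take 171.6 kips (yield).
Governing: min(291.1, 171.6) = 171.6 kips → base-metal shear.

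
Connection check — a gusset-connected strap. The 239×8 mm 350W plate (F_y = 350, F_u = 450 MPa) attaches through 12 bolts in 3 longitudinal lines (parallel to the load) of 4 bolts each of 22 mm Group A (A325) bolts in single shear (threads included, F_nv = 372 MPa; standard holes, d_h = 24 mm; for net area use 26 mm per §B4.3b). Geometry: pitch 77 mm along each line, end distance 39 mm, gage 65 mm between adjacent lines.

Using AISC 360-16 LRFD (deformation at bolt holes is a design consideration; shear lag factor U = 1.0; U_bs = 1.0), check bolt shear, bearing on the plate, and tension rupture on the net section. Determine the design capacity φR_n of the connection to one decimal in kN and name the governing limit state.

434.7 kN (net-section rupture governs)

Bolt shear: A_b = π(22)²/4 = 380.13 mm². φR_n = 0.75 × 372 × 380.13 × 12 × 1 = 1272.7 kN.
Bearing (8 mm plate, F_u = 450 MPa): end bolts L_c = 39 − 24/2 = 27, R_n = min(1.2×27×8×450, 2.4×22×8×450) = 116.64 kN/bolt; interior L_c = 77 − 24 = 53, R_n = 190.08 kN/bolt. φR_n = 0.75 × (3×116.64 + 9×190.08) = 1545.5 kN.
Tension rupture (net): A_n = (239 − 3×26)×8 = 1288 mm² (U = 1.0, A_e = A_n). φR_n = 0.75 × 450 × 1288 = 434.7 kN.
Governing: min(1272.7, 1545.5, 434.7) = 434.7 kN → net-section rupture.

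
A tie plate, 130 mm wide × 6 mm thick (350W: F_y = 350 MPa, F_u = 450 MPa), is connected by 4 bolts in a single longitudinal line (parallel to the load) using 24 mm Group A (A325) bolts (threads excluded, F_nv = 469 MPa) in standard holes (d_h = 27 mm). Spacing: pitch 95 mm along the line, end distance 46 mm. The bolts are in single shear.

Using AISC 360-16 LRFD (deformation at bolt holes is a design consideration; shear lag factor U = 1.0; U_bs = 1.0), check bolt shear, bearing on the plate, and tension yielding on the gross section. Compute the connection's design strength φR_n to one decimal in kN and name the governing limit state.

Bolt shear: A_b = π(24)²/4 = 452.39 mm². φR_n = 0.75 × 469 × 452.39 × 4 × 1 = 636.5 kN.
Bearing (6 mm plate, F_u = 450 MPa): end bolts L_c = 46 − 27/2 = 32.5, R_n = min(1.2×32.5×6×450, 2.4×24×6×450) = 105.3 kN/bolt; interior L_c = 95 − 27 = 68, R_n = 155.52 kN/bolt. φR_n = 0.75 × (1×105.3 + 3×155.52) = 428.9 kN.
Tension yield (gross): A_g = 130×6 = 780 mm². φR_n = 0.90 × 350 × 780 = 245.7 kN.
Governing: min(636.5, 428.9, 245.7) = 245.7 kN → gross-section yield.

245.7 kN (gross-section yield governs)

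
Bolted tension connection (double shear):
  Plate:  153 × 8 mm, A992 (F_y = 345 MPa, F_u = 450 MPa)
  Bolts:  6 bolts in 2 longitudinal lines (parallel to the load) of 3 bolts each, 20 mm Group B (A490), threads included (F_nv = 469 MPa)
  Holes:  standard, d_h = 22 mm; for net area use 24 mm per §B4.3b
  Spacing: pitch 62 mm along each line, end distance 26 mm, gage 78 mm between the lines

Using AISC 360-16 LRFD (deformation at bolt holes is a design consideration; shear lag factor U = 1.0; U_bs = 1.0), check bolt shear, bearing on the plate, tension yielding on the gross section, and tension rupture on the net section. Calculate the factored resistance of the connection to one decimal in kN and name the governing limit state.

283.5 kN (net-section rupture governs)

Bolt shear: A_b = π(20)²/4 = 314.16 mm². φR_n = 0.75 × 469 × 314.16 × 6 × 2 = 1326.1 kN.
Bearing (8 mm plate, F_u = 450 MPa): end bolts L_c = 26 − 22/2 = 15, R_n = min(1.2×15×8×450, 2.4×20×8×450) = 64.8 kN/bolt; interior L_c = 62 − 22 = 40, R_n = 172.8 kN/bolt. φR_n = 0.75 × (2×64.8 + 4×172.8) = 615.6 kN.
Tension yield (gross): A_g = 153×8 = 1224 mm². φR_n = 0.90 × 345 × 1224 = 380.1 kN.
Tension rupture (net): A_n = (153 − 2×24)×8 = 840 mm² (U = 1.0, A_e = A_n). φR_n = 0.75 × 450 × 840 = 283.5 kN.
Governing: min(1326.1, 615.6, 380.1, 283.5) = 283.5 kN → net-section rupture.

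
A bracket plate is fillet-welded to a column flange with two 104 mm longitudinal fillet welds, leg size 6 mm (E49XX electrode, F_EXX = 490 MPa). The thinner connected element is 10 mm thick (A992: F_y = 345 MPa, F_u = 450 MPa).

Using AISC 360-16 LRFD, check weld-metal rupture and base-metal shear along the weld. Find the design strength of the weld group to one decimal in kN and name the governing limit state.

Weld metal: throat = 0.707×6 = 4.242 mm, L = 2×104 = 208 mm. φR_n = 0.75 × 0.6 × 490 × 4.242 × 208 = 194.6 kN.
Base metal shear (10 mm plate): yield φR_n = 1.0×0.6×345×10×208 = 430.6 kN; rupture φR_n = 0.75×0.6×450×10×208 = 421.2 kN; take 421.2 kN (rupture).
Governing: min(194.6, 421.2) = 194.6 kN → weld metal.

194.6 kN (weld metal governs)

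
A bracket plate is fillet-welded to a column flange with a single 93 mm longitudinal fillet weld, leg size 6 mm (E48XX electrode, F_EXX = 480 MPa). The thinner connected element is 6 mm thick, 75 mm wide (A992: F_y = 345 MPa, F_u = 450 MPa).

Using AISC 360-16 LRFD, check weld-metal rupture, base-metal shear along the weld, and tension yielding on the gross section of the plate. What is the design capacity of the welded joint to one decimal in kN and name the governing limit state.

85.2 kN (weld metal governs)

Weld metal: throat = 0.707×6 = 4.242 mm, L = 93 mm. φR_n = 0.75 × 0.6 × 480 × 4.242 × 93 = 85.2 kN.
Base metal shear (6 mm plate): yield φR_n = 1.0×0.6×345×6×93 = 115.5 kN; rupture φR_n = 0.75×0.6×450×6×93 = 113.0 kN; take 113.0 kN (rupture).
Tension yield (gross): A_g = 75×6 = 450 mm². φR_n = 0.90 × 345 × 450 = 139.7 kN.
Governing: min(85.2, 113.0, 139.7) = 85.2 kN → weld metal.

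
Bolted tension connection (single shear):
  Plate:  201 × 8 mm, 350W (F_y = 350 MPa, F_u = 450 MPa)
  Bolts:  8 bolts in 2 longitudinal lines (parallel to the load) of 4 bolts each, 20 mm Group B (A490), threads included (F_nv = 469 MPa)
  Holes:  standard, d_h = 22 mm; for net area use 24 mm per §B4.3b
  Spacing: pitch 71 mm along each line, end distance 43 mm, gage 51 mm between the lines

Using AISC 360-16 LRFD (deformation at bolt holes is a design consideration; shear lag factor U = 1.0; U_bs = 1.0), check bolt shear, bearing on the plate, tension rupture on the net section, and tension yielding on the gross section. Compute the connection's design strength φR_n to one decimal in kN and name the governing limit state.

Bolt shear: A_b = π(20)²/4 = 314.16 mm². φR_n = 0.75 × 469 × 314.16 × 8 × 1 = 884.0 kN.
Bearing (8 mm plate, F_u = 450 MPa): end bolts L_c = 43 − 22/2 = 32, R_n = min(1.2×32×8×450, 2.4×20×8×450) = 138.24 kN/bolt; interior L_c = 71 − 22 = 49, R_n = 172.8 kN/bolt. φR_n = 0.75 × (2×138.24 + 6×172.8) = 985.0 kN.
Tension rupture (net): A_n = (201 − 2×24)×8 = 1224 mm² (U = 1.0, A_e = A_n). φR_n = 0.75 × 450 × 1224 = 413.1 kN.
Tension yield (gross): A_g = 201×8 = 1608 mm². φR_n = 0.90 × 350 × 1608 = 506.5 kN.
Governing: min(884.0, 985.0, 413.1, 506.5) = 413.1 kN → net-section rupture.

413.1 kN (net-section rupture governs)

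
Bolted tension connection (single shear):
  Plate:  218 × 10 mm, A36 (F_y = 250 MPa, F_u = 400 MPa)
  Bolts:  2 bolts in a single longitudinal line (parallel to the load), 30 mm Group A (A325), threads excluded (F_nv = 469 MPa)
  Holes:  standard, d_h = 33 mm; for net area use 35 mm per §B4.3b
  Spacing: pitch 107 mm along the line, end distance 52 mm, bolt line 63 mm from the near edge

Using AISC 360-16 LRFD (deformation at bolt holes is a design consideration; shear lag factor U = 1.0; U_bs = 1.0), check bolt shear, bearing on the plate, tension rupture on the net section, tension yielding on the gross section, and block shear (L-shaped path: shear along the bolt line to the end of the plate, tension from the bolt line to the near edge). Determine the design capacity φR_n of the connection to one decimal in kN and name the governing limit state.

315.4 kN (block shear governs)

Bolt shear: A_b = π(30)²/4 = 706.86 mm². φR_n = 0.75 × 469 × 706.86 × 2 × 1 = 497.3 kN.
Bearing (10 mm plate, F_u = 400 MPa): end bolts L_c = 52 − 33/2 = 35.5, R_n = min(1.2×35.5×10×400, 2.4×30×10×400) = 170.4 kN/bolt; interior L_c = 107 − 33 = 74, R_n = 288 kN/bolt. φR_n = 0.75 × (1×170.4 + 1×288) = 343.8 kN.
Tension rupture (net): A_n = (218 − 1×35)×10 = 1830 mm² (U = 1.0, A_e = A_n). φR_n = 0.75 × 400 × 1830 = 549.0 kN.
Tension yield (gross): A_g = 218×10 = 2180 mm². φR_n = 0.90 × 250 × 2180 = 490.5 kN.
Block shear: shear path 1×[52+1×107] = 1×159 mm, A_gv = 1590, A_nv = 1×(159 − 1.5×35)×10 = 1065 mm²; tension to near edge: (63 − 0.5×35)×10 = 455 mm². R_n = min(0.6×400×1065, 0.6×250×1590) + 1.0×400×455 = min(255.6, 238.5) + 182 = 420.5 kN. φR_n = 0.75 × 420.5 = 315.4 kN.
Governing: min(497.3, 343.8, 549.0, 490.5, 315.4) = 315.4 kN → block shear.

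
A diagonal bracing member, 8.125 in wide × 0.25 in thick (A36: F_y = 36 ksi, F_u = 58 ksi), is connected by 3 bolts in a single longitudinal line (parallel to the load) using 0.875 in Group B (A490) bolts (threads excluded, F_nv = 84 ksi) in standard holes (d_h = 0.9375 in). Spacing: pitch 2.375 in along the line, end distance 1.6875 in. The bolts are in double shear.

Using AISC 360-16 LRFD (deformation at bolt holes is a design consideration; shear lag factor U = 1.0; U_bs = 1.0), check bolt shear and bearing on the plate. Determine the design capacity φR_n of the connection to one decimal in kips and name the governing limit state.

53.4 kips (bearing governs)

Bolt shear: A_b = π(0.875)²/4 = 0.60132 in². φR_n = 0.75 × 84 × 0.60132 × 3 × 2 = 227.3 kips.
Bearing (0.25 in plate, F_u = 58 ksi): end bolts L_c = 1.6875 − 0.9375/2 = 1.21875, R_n = min(1.2×1.21875×0.25×58, 2.4×0.875×0.25×58) = 21.206 kips/bolt; interior L_c = 2.375 − 0.9375 = 1.4375, R_n = 25.013 kips/bolt. φR_n = 0.75 × (1×21.206 + 2×25.013) = 53.4 kips.
Governing: min(227.3, 53.4) = 53.4 kips → bearing.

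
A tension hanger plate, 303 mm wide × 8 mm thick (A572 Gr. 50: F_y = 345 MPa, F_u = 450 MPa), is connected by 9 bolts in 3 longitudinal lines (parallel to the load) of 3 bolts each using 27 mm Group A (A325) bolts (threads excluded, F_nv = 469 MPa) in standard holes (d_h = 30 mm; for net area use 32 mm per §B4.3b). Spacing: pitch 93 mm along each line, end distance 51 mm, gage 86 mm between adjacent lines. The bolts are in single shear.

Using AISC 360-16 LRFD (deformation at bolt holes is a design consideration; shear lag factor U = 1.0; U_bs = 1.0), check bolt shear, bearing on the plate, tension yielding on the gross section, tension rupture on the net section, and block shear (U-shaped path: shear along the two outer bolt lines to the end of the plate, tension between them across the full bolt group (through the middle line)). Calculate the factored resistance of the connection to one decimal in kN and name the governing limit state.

Bolt shear: A_b = π(27)²/4 = 572.56 mm². φR_n = 0.75 × 469 × 572.56 × 9 × 1 = 1812.6 kN.
Bearing (8 mm plate, F_u = 450 MPa): end bolts L_c = 51 − 30/2 = 36, R_n = min(1.2×36×8×450, 2.4×27×8×450) = 155.52 kN/bolt; interior L_c = 93 − 30 = 63, R_n = 233.28 kN/bolt. φR_n = 0.75 × (3×155.52 + 6×233.28) = 1399.7 kN.
Tension yield (gross): A_g = 303×8 = 2424 mm². φR_n = 0.90 × 345 × 2424 = 752.7 kN.
Tension rupture (net): A_n = (303 − 3×32)×8 = 1656 mm² (U = 1.0, A_e = A_n). φR_n = 0.75 × 450 × 1656 = 558.9 kN.
Block shear: shear path 2×[51+2×93] = 2×237 mm, A_gv = 3792, A_nv = 2×(237 − 2.5×32)×8 = 2512 mm²; tension across gage: (172 − 2×32)×8 = 864 mm². R_n = min(0.6×450×2512, 0.6×345×3792) + 1.0×450×864 = min(678.24, 784.94) + 388.8 = 1067 kN. φR_n = 0.75 × 1067 = 800.3 kN.
Governing: min(1812.6, 1399.7, 752.7, 558.9, 800.3) = 558.9 kN → net-section rupture.

558.9 kN (net-section rupture governs)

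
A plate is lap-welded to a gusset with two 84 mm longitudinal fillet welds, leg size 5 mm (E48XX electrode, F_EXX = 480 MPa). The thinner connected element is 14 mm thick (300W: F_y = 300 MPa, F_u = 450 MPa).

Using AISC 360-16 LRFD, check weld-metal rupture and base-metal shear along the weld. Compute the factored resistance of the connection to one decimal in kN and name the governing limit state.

128.3 kN (weld metal governs)

Weld metal: throat = 0.707×5 = 3.535 mm, L = 2×84 = 168 mm. φR_n = 0.75 × 0.6 × 480 × 3.535 × 168 = 128.3 kN.
Base metal shear (14 mm plate): yield φR_n = 1.0×0.6×300×14×168 = 423.4 kN; rupture φR_n = 0.75×0.6×450×14×168 = 476.3 kN; take 423.4 kN (yield).
Governing: min(128.3, 423.4) = 128.3 kN → weld metal.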